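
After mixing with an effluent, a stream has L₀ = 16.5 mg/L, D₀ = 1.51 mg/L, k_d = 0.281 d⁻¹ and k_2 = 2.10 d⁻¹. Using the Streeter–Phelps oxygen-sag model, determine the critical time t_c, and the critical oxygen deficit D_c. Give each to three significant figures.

At the critical point dD/dt = 0, so k_d L₀ e^(−k_d t) = k_2 D. Substituting D(t) from the Streeter–Phelps equation and solving for t gives
t_c = ln[(k_2/k_d)(1 − D₀(k_2−k_d)/(k_d L₀))] / (k_2−k_d).
Here k_2−k_d = 1.819 d⁻¹ and 1 − D₀(k_2−k_d)/(k_d L₀) = 1 − 1.51×1.819/(0.281×16.5) = 0.4076, so
t_c = ln(7.473 × 0.4076) / 1.819 = 1.114 / 1.819 = 0.6123 d.
D_c = (k_d/k_2) L₀ e^(−k_d t_c) = (0.281/2.10) × 16.5 × e^(−0.281×0.6123) = 0.1338 × 16.5 × 0.8419 = 1.859 mg/L.

t_c ≈ 0.612 d; D_c ≈ 1.86 mg/L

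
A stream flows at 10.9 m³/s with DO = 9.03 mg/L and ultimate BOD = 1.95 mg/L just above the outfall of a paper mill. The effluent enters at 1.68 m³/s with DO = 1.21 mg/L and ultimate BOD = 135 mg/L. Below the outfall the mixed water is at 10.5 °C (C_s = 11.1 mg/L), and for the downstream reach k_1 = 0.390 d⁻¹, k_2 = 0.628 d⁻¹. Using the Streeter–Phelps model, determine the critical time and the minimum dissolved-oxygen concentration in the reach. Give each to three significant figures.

Mixed DO = (10.9×9.03 + 1.68×1.21)/(10.9+1.68) = 100.5/12.58 = 7.986 mg/L.
Mixed L₀ = (10.9×1.95 + 1.68×135)/(12.58) = 248.1/12.58 = 19.72 mg/L.
Initial deficit D₀ = C_s − DO₀ = 11.1 − 7.986 = 3.114 mg/L.
t_c = (1/0.2380) ln[(0.628/0.390)(1 − 3.114×0.2380/(0.390×19.72))] = 4.202 × ln(1.455) = 1.576 d.
D_c = (0.390/0.628) × 19.72 × e^(−0.390×1.576) = 0.6210 × 19.72 × 0.5409 = 6.623 mg/L.
Minimum DO = 11.1 − 6.623 = 4.477 mg/L.

t_c ≈ 1.58 d; minimum DO ≈ 4.48 mg/L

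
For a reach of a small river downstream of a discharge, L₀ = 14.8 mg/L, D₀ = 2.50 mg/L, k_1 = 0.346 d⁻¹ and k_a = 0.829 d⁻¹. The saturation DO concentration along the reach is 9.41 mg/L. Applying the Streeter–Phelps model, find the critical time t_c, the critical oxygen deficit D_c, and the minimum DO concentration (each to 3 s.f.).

t_c ≈ 1.25 d; D_c ≈ 4.01 mg/L; min DO ≈ 5.40 mg/L

t_c = [1/(k_a−k_1)] ln[(k_a/k_1)(1 − D₀(k_a−k_1)/(k_1 L₀))]
= [1/(0.829−0.346)] ln[(0.829/0.346)(1 − 2.50×0.4830/(0.346×14.8))]
= (1/0.4830) ln[2.396 × 0.7642] = 2.070 × ln(1.831) = 2.070 × 0.6049 = 1.252 d.
D_c = (k_1/k_a) L₀ e^(−k_1 t_c) = (0.346/0.829) × 14.8 × e^(−0.346×1.252) = 0.4174 × 14.8 × 0.6484 = 4.005 mg/L.
Minimum DO = C_s − D_c = 9.41 − 4.005 = 5.405 mg/L.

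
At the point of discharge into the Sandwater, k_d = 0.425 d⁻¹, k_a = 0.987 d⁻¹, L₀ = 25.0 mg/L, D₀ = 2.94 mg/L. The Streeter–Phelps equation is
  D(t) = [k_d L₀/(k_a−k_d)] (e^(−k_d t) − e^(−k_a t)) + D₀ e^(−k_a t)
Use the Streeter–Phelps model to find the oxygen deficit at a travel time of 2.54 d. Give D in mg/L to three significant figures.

k_d L₀/(k_a−k_d) = 0.425×25.0/(0.987−0.425) = 10.62/0.5620 = 18.91 mg/L.
e^(−k_d t) = e^(−0.425×2.540) = 0.3398; e^(−k_a t) = e^(−0.987×2.540) = 0.08151.
D = 18.91 × (0.3398 − 0.08151) + 2.94 × 0.08151 = 4.882 + 0.2397 = 5.122 mg/L.

D ≈ 5.12 mg/L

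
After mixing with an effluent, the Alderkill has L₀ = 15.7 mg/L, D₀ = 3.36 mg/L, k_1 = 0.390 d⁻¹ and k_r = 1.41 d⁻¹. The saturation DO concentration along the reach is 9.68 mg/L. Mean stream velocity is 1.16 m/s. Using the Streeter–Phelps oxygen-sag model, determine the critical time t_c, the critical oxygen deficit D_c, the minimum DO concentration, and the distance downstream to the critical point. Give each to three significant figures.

t_c = [1/(k_r−k_1)] ln[(k_r/k_1)(1 − D₀(k_r−k_1)/(k_1 L₀))]
= [1/(1.41−0.390)] ln[(1.41/0.390)(1 − 3.36×1.020/(0.390×15.7))]
= (1/1.020) ln[3.615 × 0.4403] = 0.9804 × ln(1.592) = 0.9804 × 0.4648 = 0.4557 d.
D_c = (k_1/k_r) L₀ e^(−k_1 t_c) = (0.390/1.41) × 15.7 × e^(−0.390×0.4557) = 0.2766 × 15.7 × 0.8372 = 3.635 mg/L.
Minimum DO = C_s − D_c = 9.68 − 3.635 = 6.045 mg/L.
x_c = v t_c = 1.16 m/s × 0.4557 d × 86400 s/d = 45670 m ≈ 45.7 km.

t_c ≈ 0.456 d; D_c ≈ 3.64 mg/L; min DO ≈ 6.04 mg/L; x_c ≈ 45.7 km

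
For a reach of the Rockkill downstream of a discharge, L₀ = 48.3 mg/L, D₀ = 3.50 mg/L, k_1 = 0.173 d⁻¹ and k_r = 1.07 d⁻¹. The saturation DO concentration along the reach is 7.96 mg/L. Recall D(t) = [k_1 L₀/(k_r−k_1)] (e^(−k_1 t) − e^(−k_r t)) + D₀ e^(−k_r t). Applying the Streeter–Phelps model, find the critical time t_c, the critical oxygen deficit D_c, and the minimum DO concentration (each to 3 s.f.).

t_c = [1/(k_r−k_1)] ln[(k_r/k_1)(1 − D₀(k_r−k_1)/(k_1 L₀))]
= [1/(1.07−0.173)] ln[(1.07/0.173)(1 − 3.50×0.8970/(0.173×48.3))]
= (1/0.8970) ln[6.185 × 0.6243] = 1.115 × ln(3.861) = 1.115 × 1.351 = 1.506 d.
L(t_c) = L₀ e^(−k_1 t_c) = 48.3 × 0.7706 = 37.22 mg/L, and at the critical point k_r D_c = k_1 L, so D_c = (0.173/1.07) × 37.22 = 6.018 mg/L.
Minimum DO = C_s − D_c = 7.96 − 6.018 = 1.942 mg/L.

t_c ≈ 1.51 d; D_c ≈ 6.02 mg/L; min DO ≈ 1.94 mg/L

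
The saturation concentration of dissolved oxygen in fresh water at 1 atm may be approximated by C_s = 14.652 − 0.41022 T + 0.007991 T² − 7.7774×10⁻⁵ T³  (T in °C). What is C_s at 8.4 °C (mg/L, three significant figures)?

C_s ≈ 11.7 mg/L

C_s = 14.652 − 0.41022×8.4 + 0.007991×8.4² − 7.7774×10⁻⁵×8.4³ = 11.72 mg/L.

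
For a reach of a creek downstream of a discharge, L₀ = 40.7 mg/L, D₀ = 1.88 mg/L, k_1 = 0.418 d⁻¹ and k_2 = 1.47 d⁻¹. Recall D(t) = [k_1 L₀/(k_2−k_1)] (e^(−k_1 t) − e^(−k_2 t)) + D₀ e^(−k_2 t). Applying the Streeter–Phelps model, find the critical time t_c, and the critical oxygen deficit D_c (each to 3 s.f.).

t_c = [1/(k_2−k_1)] ln[(k_2/k_1)(1 − D₀(k_2−k_1)/(k_1 L₀))]
= [1/(1.47−0.418)] ln[(1.47/0.418)(1 − 1.88×1.052/(0.418×40.7))]
= (1/1.052) ln[3.517 × 0.8837] = 0.9506 × ln(3.108) = 0.9506 × 1.134 = 1.078 d.
D_c = (k_1/k_2) L₀ e^(−k_1 t_c) = (0.418/1.47) × 40.7 × e^(−0.418×1.078) = 0.2844 × 40.7 × 0.6373 = 7.375 mg/L.

t_c ≈ 1.08 d; D_c ≈ 7.38 mg/L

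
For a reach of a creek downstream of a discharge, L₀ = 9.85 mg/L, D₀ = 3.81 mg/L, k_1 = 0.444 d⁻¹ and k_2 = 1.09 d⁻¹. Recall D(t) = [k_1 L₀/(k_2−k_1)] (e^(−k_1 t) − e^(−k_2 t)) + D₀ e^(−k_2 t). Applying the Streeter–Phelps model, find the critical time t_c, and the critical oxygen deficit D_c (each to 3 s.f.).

With k_2/k_1 = 2.455 and 1 − D₀(k_2−k_1)/(k_1 L₀) = 0.4372,
t_c = ln(2.455 × 0.4372) / (1.09 − 0.444) = ln(1.073) / 0.6460 = 0.07079/0.6460 = 0.1096 d.
L(t_c) = L₀ e^(−k_1 t_c) = 9.85 × 0.9525 = 9.382 mg/L, and at the critical point k_2 D_c = k_1 L, so D_c = (0.444/1.09) × 9.382 = 3.822 mg/L.

t_c ≈ 0.110 d; D_c ≈ 3.82 mg/L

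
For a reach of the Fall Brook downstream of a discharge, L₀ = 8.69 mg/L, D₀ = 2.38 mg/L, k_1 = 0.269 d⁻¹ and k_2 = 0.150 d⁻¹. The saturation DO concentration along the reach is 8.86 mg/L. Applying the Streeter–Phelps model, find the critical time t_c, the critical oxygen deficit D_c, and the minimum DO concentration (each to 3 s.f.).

t_c ≈ 3.95 d; D_c ≈ 5.39 mg/L; min DO ≈ 3.47 mg/L

t_c = [1/(k_2−k_1)] ln[(k_2/k_1)(1 − D₀(k_2−k_1)/(k_1 L₀))]
= [1/(0.150−0.269)] ln[(0.150/0.269)(1 − 2.38×-0.1190/(0.269×8.69))]
= (1/-0.1190) ln[0.5576 × 1.121] = -8.403 × ln(0.6252) = -8.403 × -0.4697 = 3.947 d.
L(t_c) = L₀ e^(−k_1 t_c) = 8.69 × 0.3458 = 3.005 mg/L, and at the critical point k_2 D_c = k_1 L, so D_c = (0.269/0.150) × 3.005 = 5.390 mg/L.
Minimum DO = C_s − D_c = 8.86 − 5.390 = 3.470 mg/L.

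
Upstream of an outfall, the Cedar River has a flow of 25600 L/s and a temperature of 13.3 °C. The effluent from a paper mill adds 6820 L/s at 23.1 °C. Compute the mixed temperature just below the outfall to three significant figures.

15.4 °C

Flow-weighted mixing: C = (Q_r C_r + Q_w C_w)/(Q_r + Q_w)
= (25600×13.3 + 6820×23.1)/(25600 + 6820) = 498000/32420 = 15.36 °C.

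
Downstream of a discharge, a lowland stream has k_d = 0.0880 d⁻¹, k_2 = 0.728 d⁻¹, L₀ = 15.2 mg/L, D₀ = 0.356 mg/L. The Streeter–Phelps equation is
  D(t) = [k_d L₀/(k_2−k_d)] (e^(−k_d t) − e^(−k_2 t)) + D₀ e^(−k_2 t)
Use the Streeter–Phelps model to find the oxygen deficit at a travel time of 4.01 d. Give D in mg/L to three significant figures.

D ≈ 1.37 mg/L

k_d L₀/(k_2−k_d) = 0.0880×15.2/(0.728−0.0880) = 1.338/0.6400 = 2.090 mg/L.
e^(−k_d t) = e^(−0.0880×4.010) = 0.7027; e^(−k_2 t) = e^(−0.728×4.010) = 0.05397.
D = 2.090 × (0.7027 − 0.05397) + 0.356 × 0.05397 = 1.356 + 0.01921 = 1.375 mg/L.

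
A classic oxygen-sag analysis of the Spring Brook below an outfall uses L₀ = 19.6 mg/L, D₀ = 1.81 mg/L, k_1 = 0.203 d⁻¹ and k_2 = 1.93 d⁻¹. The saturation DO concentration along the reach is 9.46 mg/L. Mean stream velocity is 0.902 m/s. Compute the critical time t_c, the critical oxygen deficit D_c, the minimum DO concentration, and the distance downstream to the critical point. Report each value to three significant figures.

With k_2/k_1 = 9.507 and 1 − D₀(k_2−k_1)/(k_1 L₀) = 0.2144,
t_c = ln(9.507 × 0.2144) / (1.93 − 0.203) = ln(2.038) / 1.727 = 0.7120/1.727 = 0.4123 d.
L(t_c) = L₀ e^(−k_1 t_c) = 19.6 × 0.9197 = 18.03 mg/L, and at the critical point k_2 D_c = k_1 L, so D_c = (0.203/1.93) × 18.03 = 1.896 mg/L.
Minimum DO = C_s − D_c = 9.46 − 1.896 = 7.564 mg/L.
x_c = v t_c = 0.902 m/s × 0.4123 d × 86400 s/d = 32130 m ≈ 32.1 km.

t_c ≈ 0.412 d; D_c ≈ 1.90 mg/L; min DO ≈ 7.56 mg/L; x_c ≈ 32.1 km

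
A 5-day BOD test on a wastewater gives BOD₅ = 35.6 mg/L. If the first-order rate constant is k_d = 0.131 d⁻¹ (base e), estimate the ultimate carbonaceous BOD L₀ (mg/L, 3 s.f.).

L₀ ≈ 74.1 mg/L

BOD₅ = L₀(1 − e^(−5k_d)) ⇒ L₀ = BOD₅ / (1 − e^(−5×0.131))
= 35.6 / (1 − 0.5194) = 35.6 / 0.4806 = 74.08 mg/L.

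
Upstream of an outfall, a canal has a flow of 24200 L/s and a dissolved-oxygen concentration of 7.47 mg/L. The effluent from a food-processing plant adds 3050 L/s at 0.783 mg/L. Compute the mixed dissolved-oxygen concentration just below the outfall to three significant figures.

6.72 mg/L

Flow-weighted mixing: C = (Q_r C_r + Q_w C_w)/(Q_r + Q_w)
= (24200×7.47 + 3050×0.783)/(24200 + 3050) = 183200/27250 = 6.722 mg/L.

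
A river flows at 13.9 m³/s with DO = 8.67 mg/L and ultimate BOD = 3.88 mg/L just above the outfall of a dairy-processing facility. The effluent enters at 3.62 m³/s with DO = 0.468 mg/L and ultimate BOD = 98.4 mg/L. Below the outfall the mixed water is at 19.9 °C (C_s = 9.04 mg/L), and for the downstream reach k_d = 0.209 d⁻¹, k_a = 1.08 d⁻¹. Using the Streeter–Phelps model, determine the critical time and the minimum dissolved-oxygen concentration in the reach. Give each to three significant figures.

t_c ≈ 1.36 d; minimum DO ≈ 5.63 mg/L

Mixed DO = (13.9×8.67 + 3.62×0.468)/(13.9+3.62) = 122.2/17.52 = 6.975 mg/L.
Mixed L₀ = (13.9×3.88 + 3.62×98.4)/(17.52) = 410.1/17.52 = 23.41 mg/L.
Initial deficit D₀ = C_s − DO₀ = 9.04 − 6.975 = 2.065 mg/L.
t_c = (1/0.8710) ln[(1.08/0.209)(1 − 2.065×0.8710/(0.209×23.41))] = 1.148 × ln(3.268) = 1.360 d.
D_c = (0.209/1.08) × 23.41 × e^(−0.209×1.360) = 0.1935 × 23.41 × 0.7526 = 3.410 mg/L.
Minimum DO = 9.04 − 3.410 = 5.630 mg/L.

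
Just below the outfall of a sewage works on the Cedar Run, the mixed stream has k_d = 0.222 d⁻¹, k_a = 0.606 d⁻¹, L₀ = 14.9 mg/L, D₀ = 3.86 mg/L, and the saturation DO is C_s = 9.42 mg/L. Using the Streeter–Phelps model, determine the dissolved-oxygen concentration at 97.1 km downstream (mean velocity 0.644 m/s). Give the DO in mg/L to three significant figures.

Travel time t = x/v = 97.1 km / (0.644 m/s) = 97100 m / 0.644 m/s = 150800 s = 1.745 d.
k_d L₀/(k_a−k_d) = 0.222×14.9/(0.606−0.222) = 3.308/0.3840 = 8.614 mg/L.
e^(−k_d t) = e^(−0.222×1.745) = 0.6788; e^(−k_a t) = e^(−0.606×1.745) = 0.3473.
D = 8.614 × (0.6788 − 0.3473) + 3.86 × 0.3473 = 2.856 + 1.341 = 4.196 mg/L.
DO = C_s − D = 9.42 − 4.196 = 5.224 mg/L.

DO ≈ 5.22 mg/L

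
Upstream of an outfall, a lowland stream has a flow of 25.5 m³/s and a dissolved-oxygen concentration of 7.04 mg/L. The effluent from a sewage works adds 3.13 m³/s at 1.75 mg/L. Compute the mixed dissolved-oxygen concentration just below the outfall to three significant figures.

Flow-weighted mixing: C = (Q_r C_r + Q_w C_w)/(Q_r + Q_w)
= (25.5×7.04 + 3.13×1.75)/(25.5 + 3.13) = 185.0/28.63 = 6.462 mg/L.

6.46 mg/L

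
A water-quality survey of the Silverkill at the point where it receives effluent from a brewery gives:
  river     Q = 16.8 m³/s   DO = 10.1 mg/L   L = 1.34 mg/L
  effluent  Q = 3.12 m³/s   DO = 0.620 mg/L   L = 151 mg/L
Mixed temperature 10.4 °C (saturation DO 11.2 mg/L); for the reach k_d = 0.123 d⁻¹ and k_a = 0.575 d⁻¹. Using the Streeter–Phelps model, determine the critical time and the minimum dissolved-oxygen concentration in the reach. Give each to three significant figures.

t_c ≈ 2.34 d; minimum DO ≈ 7.23 mg/L

Mixed DO = (16.8×10.1 + 3.12×0.620)/(16.8+3.12) = 171.6/19.92 = 8.615 mg/L.
Mixed L₀ = (16.8×1.34 + 3.12×151)/(19.92) = 493.6/19.92 = 24.78 mg/L.
Initial deficit D₀ = C_s − DO₀ = 11.2 − 8.615 = 2.585 mg/L.
t_c = (1/0.4520) ln[(0.575/0.123)(1 − 2.585×0.4520/(0.123×24.78))] = 2.212 × ln(2.883) = 2.342 d.
D_c = (0.123/0.575) × 24.78 × e^(−0.123×2.342) = 0.2139 × 24.78 × 0.7497 = 3.974 mg/L.
Minimum DO = 11.2 − 3.974 = 7.226 mg/L.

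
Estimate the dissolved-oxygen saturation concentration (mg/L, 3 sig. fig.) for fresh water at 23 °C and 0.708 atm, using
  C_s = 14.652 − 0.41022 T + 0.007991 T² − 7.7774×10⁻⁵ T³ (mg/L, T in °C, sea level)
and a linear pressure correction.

At sea level: C_s = 14.652 − 0.41022×23 + 0.007991×23² − 7.7774×10⁻⁵×23³ = 8.498 mg/L.
Pressure correction: C_s' = 8.498 × 0.708 = 6.017 mg/L.

C_s ≈ 6.02 mg/L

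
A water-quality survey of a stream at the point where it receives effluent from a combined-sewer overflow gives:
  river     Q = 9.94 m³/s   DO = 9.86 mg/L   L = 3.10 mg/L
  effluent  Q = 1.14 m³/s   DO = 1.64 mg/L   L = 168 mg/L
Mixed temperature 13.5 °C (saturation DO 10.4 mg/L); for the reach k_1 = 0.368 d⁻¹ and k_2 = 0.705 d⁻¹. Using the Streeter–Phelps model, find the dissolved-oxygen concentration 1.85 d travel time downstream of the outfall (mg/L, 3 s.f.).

Mixed DO = (9.94×9.86 + 1.14×1.64)/(9.94+1.14) = 99.88/11.08 = 9.014 mg/L.
Mixed L₀ = (9.94×3.10 + 1.14×168)/(11.08) = 222.3/11.08 = 20.07 mg/L.
Initial deficit D₀ = C_s − DO₀ = 10.4 − 9.014 = 1.386 mg/L.
D(1.85) = [0.368×20.07/(0.705−0.368)](e^(−0.368×1.85) − e^(−0.705×1.85)) + 1.386 e^(−0.705×1.85)
= 21.91 × (0.5062 − 0.2714) + 1.386 × 0.2714 = 5.522 mg/L.
DO = 10.4 − 5.522 = 4.878 mg/L.

DO ≈ 4.88 mg/L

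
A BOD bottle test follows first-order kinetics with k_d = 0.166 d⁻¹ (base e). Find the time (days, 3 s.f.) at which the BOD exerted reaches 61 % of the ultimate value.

t ≈ 5.67 d

y/L₀ = 1 − e^(−k_d t) = 0.61 ⇒ e^(−k_d t) = 0.390
t = −ln(0.390) / 0.166 = 0.9416 / 0.166 = 5.672 d.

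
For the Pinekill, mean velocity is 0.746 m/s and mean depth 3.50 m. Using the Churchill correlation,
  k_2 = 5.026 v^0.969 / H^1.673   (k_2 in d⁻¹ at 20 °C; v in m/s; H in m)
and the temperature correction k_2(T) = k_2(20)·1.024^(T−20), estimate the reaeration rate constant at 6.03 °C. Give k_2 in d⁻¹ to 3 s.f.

k_2 ≈ 0.334 d⁻¹

k_2(20) = 5.026 × 0.746^0.969 / 3.50^1.673 = 5.026 × 0.7528 / 8.133 = 0.4652 d⁻¹.
k_2(6.03) = 0.4652 × 1.024^(6.03−20) = 0.4652 × 0.7180 = 0.3340 d⁻¹.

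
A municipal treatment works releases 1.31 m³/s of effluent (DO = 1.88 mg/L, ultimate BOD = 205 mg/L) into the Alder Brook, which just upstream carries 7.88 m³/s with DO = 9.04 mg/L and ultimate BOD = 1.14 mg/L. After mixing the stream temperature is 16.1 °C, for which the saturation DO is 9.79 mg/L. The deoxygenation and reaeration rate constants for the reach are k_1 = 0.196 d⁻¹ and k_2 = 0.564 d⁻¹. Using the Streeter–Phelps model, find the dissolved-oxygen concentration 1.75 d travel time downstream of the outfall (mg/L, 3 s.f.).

DO ≈ 3.71 mg/L

Mixed DO = (7.88×9.04 + 1.31×1.88)/(7.88+1.31) = 73.70/9.190 = 8.019 mg/L.
Mixed L₀ = (7.88×1.14 + 1.31×205)/(9.190) = 277.5/9.190 = 30.20 mg/L.
Initial deficit D₀ = C_s − DO₀ = 9.79 − 8.019 = 1.771 mg/L.
D(1.75) = [0.196×30.20/(0.564−0.196)](e^(−0.196×1.75) − e^(−0.564×1.75)) + 1.771 e^(−0.564×1.75)
= 16.08 × (0.7096 − 0.3727) + 1.771 × 0.3727 = 6.079 mg/L.
DO = 9.79 − 6.079 = 3.711 mg/L.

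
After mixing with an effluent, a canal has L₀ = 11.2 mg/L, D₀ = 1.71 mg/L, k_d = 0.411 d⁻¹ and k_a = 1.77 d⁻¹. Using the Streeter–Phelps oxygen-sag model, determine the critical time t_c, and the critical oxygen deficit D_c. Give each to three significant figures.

t_c ≈ 0.557 d; D_c ≈ 2.07 mg/L

t_c = [1/(k_a−k_d)] ln[(k_a/k_d)(1 − D₀(k_a−k_d)/(k_d L₀))]
= [1/(1.77−0.411)] ln[(1.77/0.411)(1 − 1.71×1.359/(0.411×11.2))]
= (1/1.359) ln[4.307 × 0.4952] = 0.7358 × ln(2.132) = 0.7358 × 0.7573 = 0.5572 d.
L(t_c) = L₀ e^(−k_d t_c) = 11.2 × 0.7953 = 8.908 mg/L, and at the critical point k_a D_c = k_d L, so D_c = (0.411/1.77) × 8.908 = 2.068 mg/L.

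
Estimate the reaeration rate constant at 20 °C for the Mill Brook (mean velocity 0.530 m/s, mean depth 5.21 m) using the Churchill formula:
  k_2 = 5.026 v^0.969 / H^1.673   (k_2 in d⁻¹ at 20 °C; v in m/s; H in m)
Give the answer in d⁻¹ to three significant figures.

k_2 = 5.026 × 0.530^0.969 / 5.21^1.673 = 5.026 × 0.5405 / 15.82 = 0.1717 d⁻¹.

k_2 ≈ 0.172 d⁻¹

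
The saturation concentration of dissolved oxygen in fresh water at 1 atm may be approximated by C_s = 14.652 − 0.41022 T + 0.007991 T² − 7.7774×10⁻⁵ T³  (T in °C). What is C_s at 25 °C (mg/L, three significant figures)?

C_s ≈ 8.18 mg/L

C_s = 14.652 − 0.41022×25 + 0.007991×25² − 7.7774×10⁻⁵×25³ = 8.176 mg/L.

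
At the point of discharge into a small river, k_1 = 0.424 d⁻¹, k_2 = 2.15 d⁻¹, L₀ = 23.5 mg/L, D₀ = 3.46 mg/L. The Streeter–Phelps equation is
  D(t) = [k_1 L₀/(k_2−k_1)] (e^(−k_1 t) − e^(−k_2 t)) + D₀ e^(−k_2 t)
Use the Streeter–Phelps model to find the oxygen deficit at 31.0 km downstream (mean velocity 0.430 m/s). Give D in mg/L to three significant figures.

D ≈ 3.67 mg/L

Travel time t = x/v = 31.0 km / (0.430 m/s) = 31000 m / 0.430 m/s = 72090 s = 0.8344 d.
k_1 L₀/(k_2−k_1) = 0.424×23.5/(2.15−0.424) = 9.964/1.726 = 5.773 mg/L.
e^(−k_1 t) = e^(−0.424×0.8344) = 0.7020; e^(−k_2 t) = e^(−2.15×0.8344) = 0.1663.
D = 5.773 × (0.7020 − 0.1663) + 3.46 × 0.1663 = 3.093 + 0.5754 = 3.668 mg/L.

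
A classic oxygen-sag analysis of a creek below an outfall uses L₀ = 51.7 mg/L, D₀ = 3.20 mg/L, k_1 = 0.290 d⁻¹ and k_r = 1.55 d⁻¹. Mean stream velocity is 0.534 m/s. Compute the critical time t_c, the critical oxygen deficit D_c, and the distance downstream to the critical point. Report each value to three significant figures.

At the critical point dD/dt = 0, so k_1 L₀ e^(−k_1 t) = k_r D. Substituting D(t) from the Streeter–Phelps equation and solving for t gives
t_c = ln[(k_r/k_1)(1 − D₀(k_r−k_1)/(k_1 L₀))] / (k_r−k_1).
Here k_r−k_1 = 1.260 d⁻¹ and 1 − D₀(k_r−k_1)/(k_1 L₀) = 1 − 3.20×1.260/(0.290×51.7) = 0.7311, so
t_c = ln(5.345 × 0.7311) / 1.260 = 1.363 / 1.260 = 1.082 d.
D_c = (k_1/k_r) L₀ e^(−k_1 t_c) = (0.290/1.55) × 51.7 × e^(−0.290×1.082) = 0.1871 × 51.7 × 0.7308 = 7.068 mg/L.
x_c = v t_c = 0.534 m/s × 1.082 d × 86400 s/d = 49910 m ≈ 49.9 km.

t_c ≈ 1.08 d; D_c ≈ 7.07 mg/L; x_c ≈ 49.9 km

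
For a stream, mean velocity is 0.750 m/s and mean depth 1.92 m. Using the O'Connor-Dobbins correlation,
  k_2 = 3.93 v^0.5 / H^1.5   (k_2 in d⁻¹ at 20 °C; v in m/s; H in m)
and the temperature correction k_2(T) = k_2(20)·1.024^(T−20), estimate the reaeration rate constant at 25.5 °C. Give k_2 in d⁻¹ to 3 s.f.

k_2(20) = 3.93 × 0.750^0.5 / 1.92^1.5 = 3.93 × 0.8660 / 2.660 = 1.279 d⁻¹.
k_2(25.5) = 1.279 × 1.024^(25.5−20) = 1.279 × 1.139 = 1.458 d⁻¹.

k_2 ≈ 1.46 d⁻¹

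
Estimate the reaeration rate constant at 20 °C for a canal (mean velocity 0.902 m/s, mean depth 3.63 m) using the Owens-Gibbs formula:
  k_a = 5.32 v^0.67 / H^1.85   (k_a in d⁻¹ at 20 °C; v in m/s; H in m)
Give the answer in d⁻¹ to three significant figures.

k_a ≈ 0.457 d⁻¹

k_a = 5.32 × 0.902^0.67 / 3.63^1.85 = 5.32 × 0.9332 / 10.86 = 0.4572 d⁻¹.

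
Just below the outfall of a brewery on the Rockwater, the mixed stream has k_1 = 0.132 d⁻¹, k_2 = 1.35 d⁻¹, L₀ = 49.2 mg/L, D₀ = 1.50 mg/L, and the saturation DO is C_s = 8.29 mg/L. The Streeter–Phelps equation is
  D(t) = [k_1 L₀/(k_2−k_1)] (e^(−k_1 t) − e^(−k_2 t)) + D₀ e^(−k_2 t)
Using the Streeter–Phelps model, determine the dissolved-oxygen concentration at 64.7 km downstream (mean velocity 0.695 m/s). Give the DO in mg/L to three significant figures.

DO ≈ 4.56 mg/L

Travel time t = x/v = 64.7 km / (0.695 m/s) = 64700 m / 0.695 m/s = 93090 s = 1.077 d.
k_1 L₀/(k_2−k_1) = 0.132×49.2/(1.35−0.132) = 6.494/1.218 = 5.332 mg/L.
e^(−k_1 t) = e^(−0.132×1.077) = 0.8674; e^(−k_2 t) = e^(−1.35×1.077) = 0.2335.
D = 5.332 × (0.8674 − 0.2335) + 1.50 × 0.2335 = 3.380 + 0.3502 = 3.730 mg/L.
DO = C_s − D = 8.29 − 3.730 = 4.560 mg/L.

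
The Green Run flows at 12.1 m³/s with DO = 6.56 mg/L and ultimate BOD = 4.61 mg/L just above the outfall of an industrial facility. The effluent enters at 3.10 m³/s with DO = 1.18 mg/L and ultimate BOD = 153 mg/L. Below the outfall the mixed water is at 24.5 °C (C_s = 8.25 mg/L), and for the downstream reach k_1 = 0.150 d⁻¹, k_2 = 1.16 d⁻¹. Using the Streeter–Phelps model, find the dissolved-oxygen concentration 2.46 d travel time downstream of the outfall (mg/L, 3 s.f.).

Mixed DO = (12.1×6.56 + 3.10×1.18)/(12.1+3.10) = 83.03/15.20 = 5.463 mg/L.
Mixed L₀ = (12.1×4.61 + 3.10×153)/(15.20) = 530.1/15.20 = 34.87 mg/L.
Initial deficit D₀ = C_s − DO₀ = 8.25 − 5.463 = 2.787 mg/L.
D(2.46) = [0.150×34.87/(1.16−0.150)](e^(−0.150×2.46) − e^(−1.16×2.46)) + 2.787 e^(−1.16×2.46)
= 5.179 × (0.6914 − 0.05764) + 2.787 × 0.05764 = 3.443 mg/L.
DO = 8.25 − 3.443 = 4.807 mg/L.

DO ≈ 4.81 mg/L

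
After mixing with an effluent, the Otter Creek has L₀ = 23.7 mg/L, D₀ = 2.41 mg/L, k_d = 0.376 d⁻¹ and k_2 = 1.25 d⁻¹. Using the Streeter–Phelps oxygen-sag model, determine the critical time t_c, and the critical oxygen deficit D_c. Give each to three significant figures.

t_c = [1/(k_2−k_d)] ln[(k_2/k_d)(1 − D₀(k_2−k_d)/(k_d L₀))]
= [1/(1.25−0.376)] ln[(1.25/0.376)(1 − 2.41×0.8740/(0.376×23.7))]
= (1/0.8740) ln[3.324 × 0.7636] = 1.144 × ln(2.539) = 1.144 × 0.9316 = 1.066 d.
D_c = (k_d/k_2) L₀ e^(−k_d t_c) = (0.376/1.25) × 23.7 × e^(−0.376×1.066) = 0.3008 × 23.7 × 0.6698 = 4.775 mg/L.

t_c ≈ 1.07 d; D_c ≈ 4.77 mg/L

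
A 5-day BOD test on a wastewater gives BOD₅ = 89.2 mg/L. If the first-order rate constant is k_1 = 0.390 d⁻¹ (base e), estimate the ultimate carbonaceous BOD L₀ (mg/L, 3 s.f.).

L₀ ≈ 104 mg/L

BOD₅ = L₀(1 − e^(−5k_1)) ⇒ L₀ = BOD₅ / (1 − e^(−5×0.390))
= 89.2 / (1 − 0.1423) = 89.2 / 0.8577 = 104.0 mg/L.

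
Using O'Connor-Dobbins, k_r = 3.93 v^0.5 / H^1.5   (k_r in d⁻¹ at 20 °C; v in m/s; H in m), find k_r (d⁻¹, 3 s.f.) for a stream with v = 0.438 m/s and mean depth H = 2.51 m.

k_r = 3.93 × 0.438^0.5 / 2.51^1.5 = 3.93 × 0.6618 / 3.977 = 0.6541 d⁻¹.

k_r ≈ 0.654 d⁻¹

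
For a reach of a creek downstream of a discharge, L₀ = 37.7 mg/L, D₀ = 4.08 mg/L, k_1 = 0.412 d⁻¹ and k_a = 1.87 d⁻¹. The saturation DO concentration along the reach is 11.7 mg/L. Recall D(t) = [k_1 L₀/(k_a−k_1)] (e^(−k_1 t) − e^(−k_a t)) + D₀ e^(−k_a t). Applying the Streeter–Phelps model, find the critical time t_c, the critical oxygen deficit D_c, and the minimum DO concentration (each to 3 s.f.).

t_c ≈ 0.706 d; D_c ≈ 6.21 mg/L; min DO ≈ 5.49 mg/L

t_c = [1/(k_a−k_1)] ln[(k_a/k_1)(1 − D₀(k_a−k_1)/(k_1 L₀))]
= [1/(1.87−0.412)] ln[(1.87/0.412)(1 − 4.08×1.458/(0.412×37.7))]
= (1/1.458) ln[4.539 × 0.6170] = 0.6859 × ln(2.801) = 0.6859 × 1.030 = 0.7063 d.
D_c = (k_1/k_a) L₀ e^(−k_1 t_c) = (0.412/1.87) × 37.7 × e^(−0.412×0.7063) = 0.2203 × 37.7 × 0.7475 = 6.209 mg/L.
Minimum DO = C_s − D_c = 11.7 − 6.209 = 5.491 mg/L.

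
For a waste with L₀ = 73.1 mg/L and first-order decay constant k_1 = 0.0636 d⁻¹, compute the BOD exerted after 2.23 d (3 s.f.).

y ≈ 9.67 mg/L

y_t = L₀(1 − e^(−k_1 t)) = 73.1 × (1 − e^(−0.0636×2.23))
= 73.1 × (1 − 0.8678) = 73.1 × 0.1322 = 9.666 mg/L.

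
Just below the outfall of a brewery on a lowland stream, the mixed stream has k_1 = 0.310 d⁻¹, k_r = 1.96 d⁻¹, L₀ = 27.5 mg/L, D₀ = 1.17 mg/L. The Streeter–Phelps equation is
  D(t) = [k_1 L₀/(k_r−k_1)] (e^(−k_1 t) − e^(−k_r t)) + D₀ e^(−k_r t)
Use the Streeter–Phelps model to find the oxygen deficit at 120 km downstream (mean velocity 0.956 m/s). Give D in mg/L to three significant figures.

Travel time t = x/v = 120 km / (0.956 m/s) = 120000 m / 0.956 m/s = 125500 s = 1.453 d.
k_1 L₀/(k_r−k_1) = 0.310×27.5/(1.96−0.310) = 8.525/1.650 = 5.167 mg/L.
e^(−k_1 t) = e^(−0.310×1.453) = 0.6374; e^(−k_r t) = e^(−1.96×1.453) = 0.05799.
D = 5.167 × (0.6374 − 0.05799) + 1.17 × 0.05799 = 2.994 + 0.06785 = 3.061 mg/L.

D ≈ 3.06 mg/L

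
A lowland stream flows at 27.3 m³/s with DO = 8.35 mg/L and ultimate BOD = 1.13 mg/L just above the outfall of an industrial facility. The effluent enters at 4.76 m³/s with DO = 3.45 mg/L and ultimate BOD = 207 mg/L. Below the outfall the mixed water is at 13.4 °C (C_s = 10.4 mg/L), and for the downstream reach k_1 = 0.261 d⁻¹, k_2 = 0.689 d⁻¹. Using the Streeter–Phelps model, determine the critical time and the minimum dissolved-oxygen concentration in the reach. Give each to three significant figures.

t_c ≈ 1.91 d; minimum DO ≈ 3.10 mg/L

Mixed DO = (27.3×8.35 + 4.76×3.45)/(27.3+4.76) = 244.4/32.06 = 7.622 mg/L.
Mixed L₀ = (27.3×1.13 + 4.76×207)/(32.06) = 1016/32.06 = 31.70 mg/L.
Initial deficit D₀ = C_s − DO₀ = 10.4 − 7.622 = 2.778 mg/L.
t_c = (1/0.4280) ln[(0.689/0.261)(1 − 2.778×0.4280/(0.261×31.70))] = 2.336 × ln(2.261) = 1.906 d.
D_c = (0.261/0.689) × 31.70 × e^(−0.261×1.906) = 0.3788 × 31.70 × 0.6081 = 7.302 mg/L.
Minimum DO = 10.4 − 7.302 = 3.098 mg/L.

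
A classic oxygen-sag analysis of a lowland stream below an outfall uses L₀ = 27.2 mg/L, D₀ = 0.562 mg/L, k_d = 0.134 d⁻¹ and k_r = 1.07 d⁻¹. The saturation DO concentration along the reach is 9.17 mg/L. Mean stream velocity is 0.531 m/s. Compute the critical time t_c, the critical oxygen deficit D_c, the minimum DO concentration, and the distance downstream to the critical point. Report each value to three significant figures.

t_c ≈ 2.05 d; D_c ≈ 2.59 mg/L; min DO ≈ 6.58 mg/L; x_c ≈ 94.2 km

With k_r/k_d = 7.985 and 1 − D₀(k_r−k_d)/(k_d L₀) = 0.8557,
t_c = ln(7.985 × 0.8557) / (1.07 − 0.134) = ln(6.833) / 0.9360 = 1.922/0.9360 = 2.053 d.
D_c = (k_d/k_r) L₀ e^(−k_d t_c) = (0.134/1.07) × 27.2 × e^(−0.134×2.053) = 0.1252 × 27.2 × 0.7595 = 2.587 mg/L.
Minimum DO = C_s − D_c = 9.17 − 2.587 = 6.583 mg/L.
x_c = v t_c = 0.531 m/s × 2.053 d × 86400 s/d = 94190 m ≈ 94.2 km.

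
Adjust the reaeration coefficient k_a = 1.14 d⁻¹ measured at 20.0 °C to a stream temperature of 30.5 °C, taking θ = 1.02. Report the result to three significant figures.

k_a ≈ 1.40 d⁻¹

k_a(T₂) = k_a(T₁) · θ^(T₂−T₁) = 1.14 × 1.02^(30.5−20.0)
= 1.14 × 1.02^10.5 = 1.14 × 1.231 = 1.403 d⁻¹.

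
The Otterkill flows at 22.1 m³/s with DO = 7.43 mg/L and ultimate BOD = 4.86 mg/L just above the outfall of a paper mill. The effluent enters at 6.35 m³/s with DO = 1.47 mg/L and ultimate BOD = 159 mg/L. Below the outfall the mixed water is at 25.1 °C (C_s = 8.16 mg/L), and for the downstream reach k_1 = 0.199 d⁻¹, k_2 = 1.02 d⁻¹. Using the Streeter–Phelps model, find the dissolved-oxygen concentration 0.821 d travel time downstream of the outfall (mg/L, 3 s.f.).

DO ≈ 3.30 mg/L

Mixed DO = (22.1×7.43 + 6.35×1.47)/(22.1+6.35) = 173.5/28.45 = 6.100 mg/L.
Mixed L₀ = (22.1×4.86 + 6.35×159)/(28.45) = 1117/28.45 = 39.26 mg/L.
Initial deficit D₀ = C_s − DO₀ = 8.16 − 6.100 = 2.060 mg/L.
D(0.821) = [0.199×39.26/(1.02−0.199)](e^(−0.199×0.821) − e^(−1.02×0.821)) + 2.060 e^(−1.02×0.821)
= 9.517 × (0.8493 − 0.4328) + 2.060 × 0.4328 = 4.855 mg/L.
DO = 8.16 − 4.855 = 3.305 mg/L.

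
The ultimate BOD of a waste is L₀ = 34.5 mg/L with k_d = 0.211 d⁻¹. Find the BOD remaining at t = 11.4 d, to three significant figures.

L_t = L₀ e^(−k_d t) = 34.5 × e^(−0.211×11.4) = 34.5 × 0.09023 = 3.113 mg/L.

L ≈ 3.11 mg/L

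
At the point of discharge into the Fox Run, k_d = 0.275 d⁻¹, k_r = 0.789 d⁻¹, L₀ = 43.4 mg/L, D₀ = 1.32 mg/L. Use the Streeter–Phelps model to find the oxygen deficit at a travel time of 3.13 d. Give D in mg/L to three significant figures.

k_d L₀/(k_r−k_d) = 0.275×43.4/(0.789−0.275) = 11.94/0.5140 = 23.22 mg/L.
e^(−k_d t) = e^(−0.275×3.130) = 0.4228; e^(−k_r t) = e^(−0.789×3.130) = 0.08462.
D = 23.22 × (0.4228 − 0.08462) + 1.32 × 0.08462 = 7.853 + 0.1117 = 7.965 mg/L.

D ≈ 7.97 mg/L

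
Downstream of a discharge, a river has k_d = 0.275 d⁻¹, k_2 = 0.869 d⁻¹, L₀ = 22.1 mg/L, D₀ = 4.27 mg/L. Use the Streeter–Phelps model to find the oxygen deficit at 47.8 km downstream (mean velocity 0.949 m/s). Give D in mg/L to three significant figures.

D ≈ 5.12 mg/L

Travel time t = x/v = 47.8 km / (0.949 m/s) = 47800 m / 0.949 m/s = 50370 s = 0.5830 d.
k_d L₀/(k_2−k_d) = 0.275×22.1/(0.869−0.275) = 6.078/0.5940 = 10.23 mg/L.
e^(−k_d t) = e^(−0.275×0.5830) = 0.8519; e^(−k_2 t) = e^(−0.869×0.5830) = 0.6025.
D = 10.23 × (0.8519 − 0.6025) + 4.27 × 0.6025 = 2.551 + 2.573 = 5.124 mg/L.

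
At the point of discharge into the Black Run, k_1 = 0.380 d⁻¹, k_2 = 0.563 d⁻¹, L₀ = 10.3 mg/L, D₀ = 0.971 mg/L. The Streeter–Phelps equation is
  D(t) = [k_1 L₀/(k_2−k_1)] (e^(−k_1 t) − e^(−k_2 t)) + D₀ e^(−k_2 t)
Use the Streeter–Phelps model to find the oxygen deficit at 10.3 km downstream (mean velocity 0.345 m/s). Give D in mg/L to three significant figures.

D ≈ 1.95 mg/L

Travel time t = x/v = 10.3 km / (0.345 m/s) = 10300 m / 0.345 m/s = 29860 s = 0.3455 d.
k_1 L₀/(k_2−k_1) = 0.380×10.3/(0.563−0.380) = 3.914/0.1830 = 21.39 mg/L.
e^(−k_1 t) = e^(−0.380×0.3455) = 0.8769; e^(−k_2 t) = e^(−0.563×0.3455) = 0.8232.
D = 21.39 × (0.8769 − 0.8232) + 0.971 × 0.8232 = 1.149 + 0.7993 = 1.949 mg/L.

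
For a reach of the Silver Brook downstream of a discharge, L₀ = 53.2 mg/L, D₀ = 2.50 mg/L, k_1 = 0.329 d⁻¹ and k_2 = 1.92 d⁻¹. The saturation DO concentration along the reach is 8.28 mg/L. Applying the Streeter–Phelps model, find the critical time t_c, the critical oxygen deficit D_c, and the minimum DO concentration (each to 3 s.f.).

t_c = [1/(k_2−k_1)] ln[(k_2/k_1)(1 − D₀(k_2−k_1)/(k_1 L₀))]
= [1/(1.92−0.329)] ln[(1.92/0.329)(1 − 2.50×1.591/(0.329×53.2))]
= (1/1.591) ln[5.836 × 0.7728] = 0.6285 × ln(4.510) = 0.6285 × 1.506 = 0.9467 d.
D_c = (k_1/k_2) L₀ e^(−k_1 t_c) = (0.329/1.92) × 53.2 × e^(−0.329×0.9467) = 0.1714 × 53.2 × 0.7324 = 6.676 mg/L.
Minimum DO = C_s − D_c = 8.28 − 6.676 = 1.604 mg/L.

t_c ≈ 0.947 d; D_c ≈ 6.68 mg/L; min DO ≈ 1.60 mg/L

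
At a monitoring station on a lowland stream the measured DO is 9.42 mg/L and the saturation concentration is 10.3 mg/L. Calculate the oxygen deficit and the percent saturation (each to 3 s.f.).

D = C_s − C = 10.3 − 9.42 = 0.880 mg/L.
% saturation = 9.42/10.3 × 100 = 91.5 %.

D ≈ 0.880 mg/L; 91.5 % saturation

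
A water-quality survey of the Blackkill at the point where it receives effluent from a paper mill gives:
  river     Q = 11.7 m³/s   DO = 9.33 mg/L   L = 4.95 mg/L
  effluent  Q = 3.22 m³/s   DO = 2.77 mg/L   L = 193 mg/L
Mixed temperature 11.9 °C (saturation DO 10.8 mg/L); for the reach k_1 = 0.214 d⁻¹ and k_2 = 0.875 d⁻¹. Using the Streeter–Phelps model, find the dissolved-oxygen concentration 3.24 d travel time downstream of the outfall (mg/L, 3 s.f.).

Mixed DO = (11.7×9.33 + 3.22×2.77)/(11.7+3.22) = 118.1/14.92 = 7.914 mg/L.
Mixed L₀ = (11.7×4.95 + 3.22×193)/(14.92) = 679.4/14.92 = 45.53 mg/L.
Initial deficit D₀ = C_s − DO₀ = 10.8 − 7.914 = 2.886 mg/L.
D(3.24) = [0.214×45.53/(0.875−0.214)](e^(−0.214×3.24) − e^(−0.875×3.24)) + 2.886 e^(−0.875×3.24)
= 14.74 × (0.4999 − 0.05872) + 2.886 × 0.05872 = 6.673 mg/L.
DO = 10.8 − 6.673 = 4.127 mg/L.

DO ≈ 4.13 mg/L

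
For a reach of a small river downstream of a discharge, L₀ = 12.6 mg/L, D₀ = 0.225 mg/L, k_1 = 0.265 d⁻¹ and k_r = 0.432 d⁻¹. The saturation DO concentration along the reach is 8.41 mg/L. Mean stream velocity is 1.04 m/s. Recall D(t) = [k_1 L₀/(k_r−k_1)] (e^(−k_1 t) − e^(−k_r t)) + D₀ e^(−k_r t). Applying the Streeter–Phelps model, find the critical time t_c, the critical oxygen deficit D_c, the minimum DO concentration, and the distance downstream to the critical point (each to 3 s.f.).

At the critical point dD/dt = 0, so k_1 L₀ e^(−k_1 t) = k_r D. Substituting D(t) from the Streeter–Phelps equation and solving for t gives
t_c = ln[(k_r/k_1)(1 − D₀(k_r−k_1)/(k_1 L₀))] / (k_r−k_1).
Here k_r−k_1 = 0.1670 d⁻¹ and 1 − D₀(k_r−k_1)/(k_1 L₀) = 1 − 0.225×0.1670/(0.265×12.6) = 0.9887, so
t_c = ln(1.630 × 0.9887) / 0.1670 = 0.4774 / 0.1670 = 2.859 d.
L(t_c) = L₀ e^(−k_1 t_c) = 12.6 × 0.4688 = 5.907 mg/L, and at the critical point k_r D_c = k_1 L, so D_c = (0.265/0.432) × 5.907 = 3.624 mg/L.
Minimum DO = C_s − D_c = 8.41 − 3.624 = 4.786 mg/L.
x_c = v t_c = 1.04 m/s × 2.859 d × 86400 s/d = 256900 m ≈ 257 km.

t_c ≈ 2.86 d; D_c ≈ 3.62 mg/L; min DO ≈ 4.79 mg/L; x_c ≈ 257 km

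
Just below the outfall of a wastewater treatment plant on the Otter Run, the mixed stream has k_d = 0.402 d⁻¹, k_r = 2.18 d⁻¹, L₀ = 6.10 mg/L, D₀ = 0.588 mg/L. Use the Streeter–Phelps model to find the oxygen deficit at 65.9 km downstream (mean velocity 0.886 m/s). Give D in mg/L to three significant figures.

Travel time t = x/v = 65.9 km / (0.886 m/s) = 65900 m / 0.886 m/s = 74380 s = 0.8609 d.
k_d L₀/(k_r−k_d) = 0.402×6.10/(2.18−0.402) = 2.452/1.778 = 1.379 mg/L.
e^(−k_d t) = e^(−0.402×0.8609) = 0.7075; e^(−k_r t) = e^(−2.18×0.8609) = 0.1531.
D = 1.379 × (0.7075 − 0.1531) + 0.588 × 0.1531 = 0.7646 + 0.09002 = 0.8546 mg/L.

D ≈ 0.855 mg/L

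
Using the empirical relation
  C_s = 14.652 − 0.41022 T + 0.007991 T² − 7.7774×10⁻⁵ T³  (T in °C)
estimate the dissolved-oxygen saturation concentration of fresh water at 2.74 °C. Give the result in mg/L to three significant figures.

C_s = 14.652 − 0.41022×2.74 + 0.007991×2.74² − 7.7774×10⁻⁵×2.74³ = 13.59 mg/L.

C_s ≈ 13.6 mg/L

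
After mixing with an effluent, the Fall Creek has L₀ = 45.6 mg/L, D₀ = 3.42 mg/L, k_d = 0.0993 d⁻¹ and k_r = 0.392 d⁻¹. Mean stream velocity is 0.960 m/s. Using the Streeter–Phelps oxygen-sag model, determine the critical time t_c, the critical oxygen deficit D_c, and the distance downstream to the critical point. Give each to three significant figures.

With k_r/k_d = 3.948 and 1 − D₀(k_r−k_d)/(k_d L₀) = 0.7789,
t_c = ln(3.948 × 0.7789) / (0.392 − 0.0993) = ln(3.075) / 0.2927 = 1.123/0.2927 = 3.838 d.
D_c = (k_d/k_r) L₀ e^(−k_d t_c) = (0.0993/0.392) × 45.6 × e^(−0.0993×3.838) = 0.2533 × 45.6 × 0.6831 = 7.891 mg/L.
x_c = v t_c = 0.960 m/s × 3.838 d × 86400 s/d = 318300 m ≈ 318 km.

t_c ≈ 3.84 d; D_c ≈ 7.89 mg/L; x_c ≈ 318 km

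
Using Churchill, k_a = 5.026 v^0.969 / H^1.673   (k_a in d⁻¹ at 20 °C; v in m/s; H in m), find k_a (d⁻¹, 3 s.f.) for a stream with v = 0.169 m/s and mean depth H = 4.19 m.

k_a ≈ 0.0817 d⁻¹

k_a = 5.026 × 0.169^0.969 / 4.19^1.673 = 5.026 × 0.1786 / 10.99 = 0.08167 d⁻¹.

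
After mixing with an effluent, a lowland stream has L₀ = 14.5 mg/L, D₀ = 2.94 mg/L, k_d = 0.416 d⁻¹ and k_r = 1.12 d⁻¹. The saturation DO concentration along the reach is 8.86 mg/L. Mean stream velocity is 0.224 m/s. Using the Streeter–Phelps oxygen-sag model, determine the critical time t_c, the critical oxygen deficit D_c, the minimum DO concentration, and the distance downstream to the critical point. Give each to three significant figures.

t_c ≈ 0.810 d; D_c ≈ 3.85 mg/L; min DO ≈ 5.01 mg/L; x_c ≈ 15.7 km

With k_r/k_d = 2.692 and 1 − D₀(k_r−k_d)/(k_d L₀) = 0.6569,
t_c = ln(2.692 × 0.6569) / (1.12 − 0.416) = ln(1.768) / 0.7040 = 0.5701/0.7040 = 0.8098 d.
D_c = (k_d/k_r) L₀ e^(−k_d t_c) = (0.416/1.12) × 14.5 × e^(−0.416×0.8098) = 0.3714 × 14.5 × 0.7140 = 3.845 mg/L.
Minimum DO = C_s − D_c = 8.86 − 3.845 = 5.015 mg/L.
x_c = v t_c = 0.224 m/s × 0.8098 d × 86400 s/d = 15670 m ≈ 15.7 km.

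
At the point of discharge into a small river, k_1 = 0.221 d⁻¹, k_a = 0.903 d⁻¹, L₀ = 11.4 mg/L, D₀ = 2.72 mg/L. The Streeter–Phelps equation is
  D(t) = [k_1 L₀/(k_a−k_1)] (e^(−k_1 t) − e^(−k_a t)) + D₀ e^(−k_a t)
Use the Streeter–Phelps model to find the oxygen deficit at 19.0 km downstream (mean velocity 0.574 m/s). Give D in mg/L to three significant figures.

D ≈ 2.70 mg/L

Travel time t = x/v = 19.0 km / (0.574 m/s) = 19000 m / 0.574 m/s = 33100 s = 0.3831 d.
k_1 L₀/(k_a−k_1) = 0.221×11.4/(0.903−0.221) = 2.519/0.6820 = 3.694 mg/L.
e^(−k_1 t) = e^(−0.221×0.3831) = 0.9188; e^(−k_a t) = e^(−0.903×0.3831) = 0.7075.
D = 3.694 × (0.9188 − 0.7075) + 2.72 × 0.7075 = 0.7805 + 1.925 = 2.705 mg/L.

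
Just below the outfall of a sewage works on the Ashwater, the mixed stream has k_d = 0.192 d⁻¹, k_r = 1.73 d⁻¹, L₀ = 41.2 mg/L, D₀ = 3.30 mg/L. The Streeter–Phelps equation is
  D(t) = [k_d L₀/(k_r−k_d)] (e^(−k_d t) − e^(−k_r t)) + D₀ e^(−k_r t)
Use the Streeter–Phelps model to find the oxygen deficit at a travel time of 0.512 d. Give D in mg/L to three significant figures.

k_d L₀/(k_r−k_d) = 0.192×41.2/(1.73−0.192) = 7.910/1.538 = 5.143 mg/L.
e^(−k_d t) = e^(−0.192×0.5120) = 0.9064; e^(−k_r t) = e^(−1.73×0.5120) = 0.4124.
D = 5.143 × (0.9064 − 0.4124) + 3.30 × 0.4124 = 2.541 + 1.361 = 3.902 mg/L.

D ≈ 3.90 mg/L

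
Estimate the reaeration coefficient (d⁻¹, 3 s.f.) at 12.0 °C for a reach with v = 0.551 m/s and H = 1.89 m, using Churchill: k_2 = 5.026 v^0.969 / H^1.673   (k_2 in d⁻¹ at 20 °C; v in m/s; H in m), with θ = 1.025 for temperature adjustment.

k_2 ≈ 0.798 d⁻¹

k_2(20) = 5.026 × 0.551^0.969 / 1.89^1.673 = 5.026 × 0.5613 / 2.901 = 0.9725 d⁻¹.
k_2(12.0) = 0.9725 × 1.025^(12.0−20) = 0.9725 × 0.8207 = 0.7982 d⁻¹.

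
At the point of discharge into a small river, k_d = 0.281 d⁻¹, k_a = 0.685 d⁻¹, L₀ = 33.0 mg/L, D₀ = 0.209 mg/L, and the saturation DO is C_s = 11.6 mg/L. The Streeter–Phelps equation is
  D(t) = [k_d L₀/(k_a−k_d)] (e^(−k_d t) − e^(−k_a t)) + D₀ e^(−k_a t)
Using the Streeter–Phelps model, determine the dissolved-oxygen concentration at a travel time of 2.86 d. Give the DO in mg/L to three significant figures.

k_d L₀/(k_a−k_d) = 0.281×33.0/(0.685−0.281) = 9.273/0.4040 = 22.95 mg/L.
e^(−k_d t) = e^(−0.281×2.860) = 0.4477; e^(−k_a t) = e^(−0.685×2.860) = 0.1410.
D = 22.95 × (0.4477 − 0.1410) + 0.209 × 0.1410 = 7.040 + 0.02947 = 7.069 mg/L.
DO = C_s − D = 11.6 − 7.069 = 4.531 mg/L.

DO ≈ 4.53 mg/L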